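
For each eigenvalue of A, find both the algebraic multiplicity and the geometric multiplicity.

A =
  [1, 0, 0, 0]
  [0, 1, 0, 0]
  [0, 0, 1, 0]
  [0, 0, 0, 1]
λ = 1: alg = 4, geom = 4

Step 1 — factor the characteristic polynomial to read off the algebraic multiplicities:
  χ_A(x) = (x - 1)^4

Step 2 — compute geometric multiplicities via the rank-nullity identity g(λ) = n − rank(A − λI):
  rank(A − (1)·I) = 0, so dim ker(A − (1)·I) = n − 0 = 4

Summary:
  λ = 1: algebraic multiplicity = 4, geometric multiplicity = 4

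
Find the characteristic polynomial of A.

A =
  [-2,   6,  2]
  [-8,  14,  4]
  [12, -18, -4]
x^3 - 8*x^2 + 20*x - 16

Expanding det(x·I − A) (e.g. by cofactor expansion or by noting that A is similar to its Jordan form J, which has the same characteristic polynomial as A) gives
  χ_A(x) = x^3 - 8*x^2 + 20*x - 16
which factors as (x - 4)*(x - 2)^2. The eigenvalues (with algebraic multiplicities) are λ = 2 with multiplicity 2, λ = 4 with multiplicity 1.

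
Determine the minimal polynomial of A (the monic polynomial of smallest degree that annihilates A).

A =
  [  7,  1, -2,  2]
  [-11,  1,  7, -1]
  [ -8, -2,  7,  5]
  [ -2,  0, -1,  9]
x^3 - 18*x^2 + 108*x - 216

The characteristic polynomial is χ_A(x) = (x - 6)^4, so the eigenvalues are known. The minimal polynomial is
  m_A(x) = Π_λ (x − λ)^{k_λ}
where k_λ is the size of the *largest* Jordan block for λ (equivalently, the smallest k with (A − λI)^k v = 0 for every generalised eigenvector v of λ).

  λ = 6: largest Jordan block has size 3, contributing (x − 6)^3

So m_A(x) = (x - 6)^3 = x^3 - 18*x^2 + 108*x - 216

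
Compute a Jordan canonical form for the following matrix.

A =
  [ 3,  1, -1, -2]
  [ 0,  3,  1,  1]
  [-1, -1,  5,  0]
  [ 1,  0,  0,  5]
J_3(4) ⊕ J_1(4)

The characteristic polynomial is
  det(x·I − A) = x^4 - 16*x^3 + 96*x^2 - 256*x + 256 = (x - 4)^4

Eigenvalues and multiplicities (the geometric multiplicity of λ is n − rank(A − λI), which equals the number of Jordan blocks for λ):
  λ = 4: algebraic multiplicity = 4, geometric multiplicity = 2

Determining the block sizes for each eigenvalue:
  λ = 4: with am = 4 and gm = 2, the partition is not yet determined (e.g. several partitions of 4 into 2 parts exist). Let N = A − (4)·I. Computing rank(N^1) = 2, rank(N^2) = 1, rank(N^3) = 0; the number of blocks of size ≥ j is rank(N^{j−1}) − rank(N^j), giving [2, 1, 1]. So we have 1 block(s) of size 3, 1 block(s) of size 1 → block sizes [3, 1]

Assembling the blocks gives a Jordan form
J =
  [4, 1, 0, 0]
  [0, 4, 1, 0]
  [0, 0, 4, 0]
  [0, 0, 0, 4]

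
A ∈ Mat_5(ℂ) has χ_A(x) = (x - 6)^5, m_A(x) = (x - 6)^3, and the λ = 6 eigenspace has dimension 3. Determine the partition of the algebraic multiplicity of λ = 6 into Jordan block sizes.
Block sizes for λ = 6: [3, 1, 1]

Step 1 — from the characteristic polynomial, algebraic multiplicity of λ = 6 is 5. From dim ker(A − (6)·I) = 3, there are exactly 3 Jordan blocks for λ = 6.
Step 2 — from the minimal polynomial, the factor (x − 6)^3 tells us the largest block for λ = 6 has size 3.
Step 3 — with total size 5, 3 blocks, and largest block 3, the block sizes (in nonincreasing order) are [3, 1, 1].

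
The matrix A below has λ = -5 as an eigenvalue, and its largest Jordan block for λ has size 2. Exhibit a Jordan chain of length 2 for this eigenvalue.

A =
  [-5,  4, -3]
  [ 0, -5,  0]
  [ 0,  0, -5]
A Jordan chain for λ = -5 of length 2:
v_1 = (4, 0, 0)ᵀ
v_2 = (0, 1, 0)ᵀ

Let N = A − (-5)·I. We want v_2 with N^2 v_2 = 0 but N^1 v_2 ≠ 0; then v_{j-1} := N · v_j for j = 2, …, 2.

Pick v_2 = (0, 1, 0)ᵀ.
Then v_1 = N · v_2 = (4, 0, 0)ᵀ.

Sanity check: (A − (-5)·I) v_1 = (0, 0, 0)ᵀ = 0. ✓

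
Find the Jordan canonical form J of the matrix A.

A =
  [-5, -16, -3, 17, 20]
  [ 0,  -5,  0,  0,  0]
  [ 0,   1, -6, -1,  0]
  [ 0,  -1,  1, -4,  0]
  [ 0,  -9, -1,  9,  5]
J_2(-5) ⊕ J_2(-5) ⊕ J_1(5)

The characteristic polynomial is
  det(x·I − A) = x^5 + 15*x^4 + 50*x^3 - 250*x^2 - 1875*x - 3125 = (x - 5)*(x + 5)^4

Eigenvalues and multiplicities (the geometric multiplicity of λ is n − rank(A − λI), which equals the number of Jordan blocks for λ):
  λ = -5: algebraic multiplicity = 4, geometric multiplicity = 2
  λ = 5: algebraic multiplicity = 1, geometric multiplicity = 1

Determining the block sizes for each eigenvalue:
  λ = -5: with am = 4 and gm = 2, the partition is not yet determined (e.g. several partitions of 4 into 2 parts exist). Let N = A − (-5)·I. Computing rank(N^1) = 3, rank(N^2) = 1; the number of blocks of size ≥ j is rank(N^{j−1}) − rank(N^j), giving [2, 2]. So we have 2 block(s) of size 2 → block sizes [2, 2]
  λ = 5: one block (gm = 1), so the single block has size am = 1 → block sizes [1]

Assembling the blocks gives a Jordan form
J =
  [-5,  1,  0,  0, 0]
  [ 0, -5,  0,  0, 0]
  [ 0,  0, -5,  1, 0]
  [ 0,  0,  0, -5, 0]
  [ 0,  0,  0,  0, 5]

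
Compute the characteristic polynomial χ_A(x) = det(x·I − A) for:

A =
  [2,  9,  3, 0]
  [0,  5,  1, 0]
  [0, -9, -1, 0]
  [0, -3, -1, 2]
x^4 - 8*x^3 + 24*x^2 - 32*x + 16

Expanding det(x·I − A) (e.g. by cofactor expansion or by noting that A is similar to its Jordan form J, which has the same characteristic polynomial as A) gives
  χ_A(x) = x^4 - 8*x^3 + 24*x^2 - 32*x + 16
which factors as (x - 2)^4. The eigenvalues (with algebraic multiplicities) are λ = 2 with multiplicity 4.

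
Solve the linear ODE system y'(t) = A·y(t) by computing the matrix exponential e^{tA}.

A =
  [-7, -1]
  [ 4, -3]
e^{tA} =
  [-2*t*exp(-5*t) + exp(-5*t), -t*exp(-5*t)]
  [4*t*exp(-5*t), 2*t*exp(-5*t) + exp(-5*t)]

Strategy: write A = P · J · P⁻¹ where J is a Jordan canonical form, so e^{tA} = P · e^{tJ} · P⁻¹, and e^{tJ} can be computed block-by-block.

A has Jordan form
J =
  [-5,  1]
  [ 0, -5]
(up to reordering of blocks).

Per-block formulas:
  For a 2×2 Jordan block J_2(-5): exp(t · J_2(-5)) = e^(-5t)·(I + t·N), where N is the 2×2 nilpotent shift.

After assembling e^{tJ} and conjugating by P, we get:

e^{tA} =
  [-2*t*exp(-5*t) + exp(-5*t), -t*exp(-5*t)]
  [4*t*exp(-5*t), 2*t*exp(-5*t) + exp(-5*t)]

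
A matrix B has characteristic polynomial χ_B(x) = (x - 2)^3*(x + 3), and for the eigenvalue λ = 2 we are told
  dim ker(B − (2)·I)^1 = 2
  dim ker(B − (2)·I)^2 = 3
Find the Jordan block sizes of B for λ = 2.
Block sizes for λ = 2: [2, 1]

From the dimensions of kernels of powers, the number of Jordan blocks of size at least j is d_j − d_{j−1} where d_j = dim ker(N^j) (with d_0 = 0). Computing the differences gives [2, 1].
The number of blocks of size exactly k is (#blocks of size ≥ k) − (#blocks of size ≥ k + 1), so the partition is: 1 block(s) of size 1, 1 block(s) of size 2.
In nonincreasing order the block sizes are [2, 1].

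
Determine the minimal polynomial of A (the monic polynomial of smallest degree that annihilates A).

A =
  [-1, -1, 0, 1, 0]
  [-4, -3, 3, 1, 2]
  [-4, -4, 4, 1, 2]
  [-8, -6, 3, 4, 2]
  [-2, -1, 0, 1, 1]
x^2 - 2*x + 1

The characteristic polynomial is χ_A(x) = (x - 1)^5, so the eigenvalues are known. The minimal polynomial is
  m_A(x) = Π_λ (x − λ)^{k_λ}
where k_λ is the size of the *largest* Jordan block for λ (equivalently, the smallest k with (A − λI)^k v = 0 for every generalised eigenvector v of λ).

  λ = 1: largest Jordan block has size 2, contributing (x − 1)^2

So m_A(x) = (x - 1)^2 = x^2 - 2*x + 1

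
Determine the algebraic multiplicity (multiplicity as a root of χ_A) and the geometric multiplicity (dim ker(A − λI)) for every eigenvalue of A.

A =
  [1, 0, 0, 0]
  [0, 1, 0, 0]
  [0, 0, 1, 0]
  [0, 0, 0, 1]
λ = 1: alg = 4, geom = 4

Step 1 — factor the characteristic polynomial to read off the algebraic multiplicities:
  χ_A(x) = (x - 1)^4

Step 2 — compute geometric multiplicities via the rank-nullity identity g(λ) = n − rank(A − λI):
  rank(A − (1)·I) = 0, so dim ker(A − (1)·I) = n − 0 = 4

Summary:
  λ = 1: algebraic multiplicity = 4, geometric multiplicity = 4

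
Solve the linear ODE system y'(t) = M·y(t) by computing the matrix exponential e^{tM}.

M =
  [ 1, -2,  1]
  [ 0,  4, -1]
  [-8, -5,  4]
e^{tM} =
  [-2*t^2*exp(3*t) - 2*t*exp(3*t) + exp(3*t), -3*t^2*exp(3*t)/2 - 2*t*exp(3*t), t^2*exp(3*t)/2 + t*exp(3*t)]
  [4*t^2*exp(3*t), 3*t^2*exp(3*t) + t*exp(3*t) + exp(3*t), -t^2*exp(3*t) - t*exp(3*t)]
  [4*t^2*exp(3*t) - 8*t*exp(3*t), 3*t^2*exp(3*t) - 5*t*exp(3*t), -t^2*exp(3*t) + t*exp(3*t) + exp(3*t)]

Strategy: write M = P · J · P⁻¹ where J is a Jordan canonical form, so e^{tM} = P · e^{tJ} · P⁻¹, and e^{tJ} can be computed block-by-block.

M has Jordan form
J =
  [3, 1, 0]
  [0, 3, 1]
  [0, 0, 3]
(up to reordering of blocks).

Per-block formulas:
  For a 3×3 Jordan block J_3(3): exp(t · J_3(3)) = e^(3t)·(I + t·N + (t^2/2)·N^2), where N is the 3×3 nilpotent shift.

After assembling e^{tJ} and conjugating by P, we get:

e^{tM} =
  [-2*t^2*exp(3*t) - 2*t*exp(3*t) + exp(3*t), -3*t^2*exp(3*t)/2 - 2*t*exp(3*t), t^2*exp(3*t)/2 + t*exp(3*t)]
  [4*t^2*exp(3*t), 3*t^2*exp(3*t) + t*exp(3*t) + exp(3*t), -t^2*exp(3*t) - t*exp(3*t)]
  [4*t^2*exp(3*t) - 8*t*exp(3*t), 3*t^2*exp(3*t) - 5*t*exp(3*t), -t^2*exp(3*t) + t*exp(3*t) + exp(3*t)]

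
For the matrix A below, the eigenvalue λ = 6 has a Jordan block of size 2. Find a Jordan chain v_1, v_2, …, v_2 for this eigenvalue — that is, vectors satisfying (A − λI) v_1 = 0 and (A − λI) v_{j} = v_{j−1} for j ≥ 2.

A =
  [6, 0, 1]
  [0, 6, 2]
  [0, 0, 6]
A Jordan chain for λ = 6 of length 2:
v_1 = (1, 2, 0)ᵀ
v_2 = (0, 0, 1)ᵀ

Let N = A − (6)·I. We want v_2 with N^2 v_2 = 0 but N^1 v_2 ≠ 0; then v_{j-1} := N · v_j for j = 2, …, 2.

Pick v_2 = (0, 0, 1)ᵀ.
Then v_1 = N · v_2 = (1, 2, 0)ᵀ.

Sanity check: (A − (6)·I) v_1 = (0, 0, 0)ᵀ = 0. ✓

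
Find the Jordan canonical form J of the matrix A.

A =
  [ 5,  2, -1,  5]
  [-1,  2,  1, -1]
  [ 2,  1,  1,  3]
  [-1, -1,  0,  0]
J_2(2) ⊕ J_2(2)

The characteristic polynomial is
  det(x·I − A) = x^4 - 8*x^3 + 24*x^2 - 32*x + 16 = (x - 2)^4

Eigenvalues and multiplicities (the geometric multiplicity of λ is n − rank(A − λI), which equals the number of Jordan blocks for λ):
  λ = 2: algebraic multiplicity = 4, geometric multiplicity = 2

Determining the block sizes for each eigenvalue:
  λ = 2: with am = 4 and gm = 2, the partition is not yet determined (e.g. several partitions of 4 into 2 parts exist). Let N = A − (2)·I. Computing rank(N^1) = 2, rank(N^2) = 0; the number of blocks of size ≥ j is rank(N^{j−1}) − rank(N^j), giving [2, 2]. So we have 2 block(s) of size 2 → block sizes [2, 2]

Assembling the blocks gives a Jordan form
J =
  [2, 1, 0, 0]
  [0, 2, 0, 0]
  [0, 0, 2, 1]
  [0, 0, 0, 2]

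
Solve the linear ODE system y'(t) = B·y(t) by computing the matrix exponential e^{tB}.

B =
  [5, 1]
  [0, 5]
e^{tB} =
  [exp(5*t), t*exp(5*t)]
  [0, exp(5*t)]

Strategy: write B = P · J · P⁻¹ where J is a Jordan canonical form, so e^{tB} = P · e^{tJ} · P⁻¹, and e^{tJ} can be computed block-by-block.

B has Jordan form
J =
  [5, 1]
  [0, 5]
(up to reordering of blocks).

Per-block formulas:
  For a 2×2 Jordan block J_2(5): exp(t · J_2(5)) = e^(5t)·(I + t·N), where N is the 2×2 nilpotent shift.

After assembling e^{tJ} and conjugating by P, we get:

e^{tB} =
  [exp(5*t), t*exp(5*t)]
  [0, exp(5*t)]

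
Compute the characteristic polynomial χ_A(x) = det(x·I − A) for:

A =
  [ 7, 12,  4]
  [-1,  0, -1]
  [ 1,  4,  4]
x^3 - 11*x^2 + 40*x - 48

Expanding det(x·I − A) (e.g. by cofactor expansion or by noting that A is similar to its Jordan form J, which has the same characteristic polynomial as A) gives
  χ_A(x) = x^3 - 11*x^2 + 40*x - 48
which factors as (x - 4)^2*(x - 3). The eigenvalues (with algebraic multiplicities) are λ = 3 with multiplicity 1, λ = 4 with multiplicity 2.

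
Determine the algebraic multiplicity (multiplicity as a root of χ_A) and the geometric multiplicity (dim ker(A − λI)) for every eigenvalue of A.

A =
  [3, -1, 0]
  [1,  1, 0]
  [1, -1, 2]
λ = 2: alg = 3, geom = 2

Step 1 — factor the characteristic polynomial to read off the algebraic multiplicities:
  χ_A(x) = (x - 2)^3

Step 2 — compute geometric multiplicities via the rank-nullity identity g(λ) = n − rank(A − λI):
  rank(A − (2)·I) = 1, so dim ker(A − (2)·I) = n − 1 = 2

Summary:
  λ = 2: algebraic multiplicity = 3, geometric multiplicity = 2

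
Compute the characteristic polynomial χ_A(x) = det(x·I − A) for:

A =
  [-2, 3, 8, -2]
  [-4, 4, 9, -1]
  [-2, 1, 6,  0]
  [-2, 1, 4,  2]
x^4 - 10*x^3 + 36*x^2 - 56*x + 32

Expanding det(x·I − A) (e.g. by cofactor expansion or by noting that A is similar to its Jordan form J, which has the same characteristic polynomial as A) gives
  χ_A(x) = x^4 - 10*x^3 + 36*x^2 - 56*x + 32
which factors as (x - 4)*(x - 2)^3. The eigenvalues (with algebraic multiplicities) are λ = 2 with multiplicity 3, λ = 4 with multiplicity 1.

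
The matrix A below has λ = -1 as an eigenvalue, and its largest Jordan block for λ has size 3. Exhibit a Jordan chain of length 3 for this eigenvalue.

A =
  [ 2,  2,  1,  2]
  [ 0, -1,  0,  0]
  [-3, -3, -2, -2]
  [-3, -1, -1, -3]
A Jordan chain for λ = -1 of length 3:
v_1 = (1, 0, -1, -1)ᵀ
v_2 = (2, 0, -3, -1)ᵀ
v_3 = (0, 1, 0, 0)ᵀ

Let N = A − (-1)·I. We want v_3 with N^3 v_3 = 0 but N^2 v_3 ≠ 0; then v_{j-1} := N · v_j for j = 3, …, 2.

Pick v_3 = (0, 1, 0, 0)ᵀ.
Then v_2 = N · v_3 = (2, 0, -3, -1)ᵀ.
Then v_1 = N · v_2 = (1, 0, -1, -1)ᵀ.

Sanity check: (A − (-1)·I) v_1 = (0, 0, 0, 0)ᵀ = 0. ✓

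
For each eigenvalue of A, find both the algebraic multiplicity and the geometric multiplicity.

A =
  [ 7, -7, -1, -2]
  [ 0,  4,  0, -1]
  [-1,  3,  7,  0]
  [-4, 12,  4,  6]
λ = 6: alg = 4, geom = 2

Step 1 — factor the characteristic polynomial to read off the algebraic multiplicities:
  χ_A(x) = (x - 6)^4

Step 2 — compute geometric multiplicities via the rank-nullity identity g(λ) = n − rank(A − λI):
  rank(A − (6)·I) = 2, so dim ker(A − (6)·I) = n − 2 = 2

Summary:
  λ = 6: algebraic multiplicity = 4, geometric multiplicity = 2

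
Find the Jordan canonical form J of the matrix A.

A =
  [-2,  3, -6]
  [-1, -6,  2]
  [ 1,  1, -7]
J_2(-5) ⊕ J_1(-5)

The characteristic polynomial is
  det(x·I − A) = x^3 + 15*x^2 + 75*x + 125 = (x + 5)^3

Eigenvalues and multiplicities (the geometric multiplicity of λ is n − rank(A − λI), which equals the number of Jordan blocks for λ):
  λ = -5: algebraic multiplicity = 3, geometric multiplicity = 2

Determining the block sizes for each eigenvalue:
  λ = -5: 2 blocks summing to 3 forces exactly one block of size 2 and the rest size 1 → block sizes [2, 1]

Assembling the blocks gives a Jordan form
J =
  [-5,  1,  0]
  [ 0, -5,  0]
  [ 0,  0, -5]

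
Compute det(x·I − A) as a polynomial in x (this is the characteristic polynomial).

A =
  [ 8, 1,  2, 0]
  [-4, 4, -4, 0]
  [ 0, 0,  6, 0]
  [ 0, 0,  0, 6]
x^4 - 24*x^3 + 216*x^2 - 864*x + 1296

Expanding det(x·I − A) (e.g. by cofactor expansion or by noting that A is similar to its Jordan form J, which has the same characteristic polynomial as A) gives
  χ_A(x) = x^4 - 24*x^3 + 216*x^2 - 864*x + 1296
which factors as (x - 6)^4. The eigenvalues (with algebraic multiplicities) are λ = 6 with multiplicity 4.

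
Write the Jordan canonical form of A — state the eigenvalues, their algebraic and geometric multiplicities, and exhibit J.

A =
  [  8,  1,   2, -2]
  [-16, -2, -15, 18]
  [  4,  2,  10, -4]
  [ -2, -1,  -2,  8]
J_3(6) ⊕ J_1(6)

The characteristic polynomial is
  det(x·I − A) = x^4 - 24*x^3 + 216*x^2 - 864*x + 1296 = (x - 6)^4

Eigenvalues and multiplicities (the geometric multiplicity of λ is n − rank(A − λI), which equals the number of Jordan blocks for λ):
  λ = 6: algebraic multiplicity = 4, geometric multiplicity = 2

Determining the block sizes for each eigenvalue:
  λ = 6: with am = 4 and gm = 2, the partition is not yet determined (e.g. several partitions of 4 into 2 parts exist). Let N = A − (6)·I. Computing rank(N^1) = 2, rank(N^2) = 1, rank(N^3) = 0; the number of blocks of size ≥ j is rank(N^{j−1}) − rank(N^j), giving [2, 1, 1]. So we have 1 block(s) of size 3, 1 block(s) of size 1 → block sizes [3, 1]

Assembling the blocks gives a Jordan form
J =
  [6, 1, 0, 0]
  [0, 6, 1, 0]
  [0, 0, 6, 0]
  [0, 0, 0, 6]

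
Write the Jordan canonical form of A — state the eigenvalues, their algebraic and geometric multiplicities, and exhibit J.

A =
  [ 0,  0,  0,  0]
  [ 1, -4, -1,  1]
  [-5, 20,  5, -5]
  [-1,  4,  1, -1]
J_2(0) ⊕ J_1(0) ⊕ J_1(0)

The characteristic polynomial is
  det(x·I − A) = x^4

Eigenvalues and multiplicities (the geometric multiplicity of λ is n − rank(A − λI), which equals the number of Jordan blocks for λ):
  λ = 0: algebraic multiplicity = 4, geometric multiplicity = 3

Determining the block sizes for each eigenvalue:
  λ = 0: 3 blocks summing to 4 forces exactly one block of size 2 and the rest size 1 → block sizes [2, 1, 1]

Assembling the blocks gives a Jordan form
J =
  [0, 1, 0, 0]
  [0, 0, 0, 0]
  [0, 0, 0, 0]
  [0, 0, 0, 0]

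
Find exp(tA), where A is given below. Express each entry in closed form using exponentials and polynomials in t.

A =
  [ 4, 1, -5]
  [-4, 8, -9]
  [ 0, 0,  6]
e^{tA} =
  [-2*t*exp(6*t) + exp(6*t), t*exp(6*t), t^2*exp(6*t)/2 - 5*t*exp(6*t)]
  [-4*t*exp(6*t), 2*t*exp(6*t) + exp(6*t), t^2*exp(6*t) - 9*t*exp(6*t)]
  [0, 0, exp(6*t)]

Strategy: write A = P · J · P⁻¹ where J is a Jordan canonical form, so e^{tA} = P · e^{tJ} · P⁻¹, and e^{tJ} can be computed block-by-block.

A has Jordan form
J =
  [6, 1, 0]
  [0, 6, 1]
  [0, 0, 6]
(up to reordering of blocks).

Per-block formulas:
  For a 3×3 Jordan block J_3(6): exp(t · J_3(6)) = e^(6t)·(I + t·N + (t^2/2)·N^2), where N is the 3×3 nilpotent shift.

After assembling e^{tJ} and conjugating by P, we get:

e^{tA} =
  [-2*t*exp(6*t) + exp(6*t), t*exp(6*t), t^2*exp(6*t)/2 - 5*t*exp(6*t)]
  [-4*t*exp(6*t), 2*t*exp(6*t) + exp(6*t), t^2*exp(6*t) - 9*t*exp(6*t)]
  [0, 0, exp(6*t)]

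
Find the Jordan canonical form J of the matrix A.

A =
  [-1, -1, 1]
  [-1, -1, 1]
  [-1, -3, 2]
J_3(0)

The characteristic polynomial is
  det(x·I − A) = x^3

Eigenvalues and multiplicities (the geometric multiplicity of λ is n − rank(A − λI), which equals the number of Jordan blocks for λ):
  λ = 0: algebraic multiplicity = 3, geometric multiplicity = 1

Determining the block sizes for each eigenvalue:
  λ = 0: one block (gm = 1), so the single block has size am = 3 → block sizes [3]

Assembling the blocks gives a Jordan form
J =
  [0, 1, 0]
  [0, 0, 1]
  [0, 0, 0]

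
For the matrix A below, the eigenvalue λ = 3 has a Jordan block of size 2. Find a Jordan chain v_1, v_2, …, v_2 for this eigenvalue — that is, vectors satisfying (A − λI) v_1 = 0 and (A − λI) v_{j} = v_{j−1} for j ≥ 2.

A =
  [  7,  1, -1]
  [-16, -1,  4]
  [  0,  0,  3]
A Jordan chain for λ = 3 of length 2:
v_1 = (4, -16, 0)ᵀ
v_2 = (1, 0, 0)ᵀ

Let N = A − (3)·I. We want v_2 with N^2 v_2 = 0 but N^1 v_2 ≠ 0; then v_{j-1} := N · v_j for j = 2, …, 2.

Pick v_2 = (1, 0, 0)ᵀ.
Then v_1 = N · v_2 = (4, -16, 0)ᵀ.

Sanity check: (A − (3)·I) v_1 = (0, 0, 0)ᵀ = 0. ✓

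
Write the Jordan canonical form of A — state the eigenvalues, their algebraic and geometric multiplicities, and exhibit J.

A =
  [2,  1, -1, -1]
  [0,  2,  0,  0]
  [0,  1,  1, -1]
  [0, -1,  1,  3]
J_2(2) ⊕ J_1(2) ⊕ J_1(2)

The characteristic polynomial is
  det(x·I − A) = x^4 - 8*x^3 + 24*x^2 - 32*x + 16 = (x - 2)^4

Eigenvalues and multiplicities (the geometric multiplicity of λ is n − rank(A − λI), which equals the number of Jordan blocks for λ):
  λ = 2: algebraic multiplicity = 4, geometric multiplicity = 3

Determining the block sizes for each eigenvalue:
  λ = 2: 3 blocks summing to 4 forces exactly one block of size 2 and the rest size 1 → block sizes [2, 1, 1]

Assembling the blocks gives a Jordan form
J =
  [2, 1, 0, 0]
  [0, 2, 0, 0]
  [0, 0, 2, 0]
  [0, 0, 0, 2]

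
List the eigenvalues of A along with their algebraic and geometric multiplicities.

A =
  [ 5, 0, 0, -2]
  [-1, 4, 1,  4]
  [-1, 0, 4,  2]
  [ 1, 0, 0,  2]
λ = 3: alg = 1, geom = 1; λ = 4: alg = 3, geom = 2

Step 1 — factor the characteristic polynomial to read off the algebraic multiplicities:
  χ_A(x) = (x - 4)^3*(x - 3)

Step 2 — compute geometric multiplicities via the rank-nullity identity g(λ) = n − rank(A − λI):
  rank(A − (3)·I) = 3, so dim ker(A − (3)·I) = n − 3 = 1
  rank(A − (4)·I) = 2, so dim ker(A − (4)·I) = n − 2 = 2

Summary:
  λ = 3: algebraic multiplicity = 1, geometric multiplicity = 1
  λ = 4: algebraic multiplicity = 3, geometric multiplicity = 2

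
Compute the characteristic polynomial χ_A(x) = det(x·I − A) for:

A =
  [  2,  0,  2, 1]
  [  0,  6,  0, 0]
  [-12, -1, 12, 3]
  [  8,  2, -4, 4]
x^4 - 24*x^3 + 216*x^2 - 864*x + 1296

Expanding det(x·I − A) (e.g. by cofactor expansion or by noting that A is similar to its Jordan form J, which has the same characteristic polynomial as A) gives
  χ_A(x) = x^4 - 24*x^3 + 216*x^2 - 864*x + 1296
which factors as (x - 6)^4. The eigenvalues (with algebraic multiplicities) are λ = 6 with multiplicity 4.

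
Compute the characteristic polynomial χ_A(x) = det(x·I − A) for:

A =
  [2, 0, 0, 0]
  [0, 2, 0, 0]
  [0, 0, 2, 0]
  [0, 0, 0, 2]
x^4 - 8*x^3 + 24*x^2 - 32*x + 16

Expanding det(x·I − A) (e.g. by cofactor expansion or by noting that A is similar to its Jordan form J, which has the same characteristic polynomial as A) gives
  χ_A(x) = x^4 - 8*x^3 + 24*x^2 - 32*x + 16
which factors as (x - 2)^4. The eigenvalues (with algebraic multiplicities) are λ = 2 with multiplicity 4.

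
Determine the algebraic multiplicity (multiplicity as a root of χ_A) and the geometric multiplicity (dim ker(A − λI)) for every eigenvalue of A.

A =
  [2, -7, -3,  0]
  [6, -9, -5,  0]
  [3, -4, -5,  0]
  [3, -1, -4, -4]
λ = -4: alg = 4, geom = 2

Step 1 — factor the characteristic polynomial to read off the algebraic multiplicities:
  χ_A(x) = (x + 4)^4

Step 2 — compute geometric multiplicities via the rank-nullity identity g(λ) = n − rank(A − λI):
  rank(A − (-4)·I) = 2, so dim ker(A − (-4)·I) = n − 2 = 2

Summary:
  λ = -4: algebraic multiplicity = 4, geometric multiplicity = 2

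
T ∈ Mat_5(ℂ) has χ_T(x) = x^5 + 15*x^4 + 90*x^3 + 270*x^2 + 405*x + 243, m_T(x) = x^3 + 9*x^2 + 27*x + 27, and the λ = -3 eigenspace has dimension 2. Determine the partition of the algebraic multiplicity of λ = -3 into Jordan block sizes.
Block sizes for λ = -3: [3, 2]

Step 1 — from the characteristic polynomial, algebraic multiplicity of λ = -3 is 5. From dim ker(T − (-3)·I) = 2, there are exactly 2 Jordan blocks for λ = -3.
Step 2 — from the minimal polynomial, the factor (x + 3)^3 tells us the largest block for λ = -3 has size 3.
Step 3 — with total size 5, 2 blocks, and largest block 3, the block sizes (in nonincreasing order) are [3, 2].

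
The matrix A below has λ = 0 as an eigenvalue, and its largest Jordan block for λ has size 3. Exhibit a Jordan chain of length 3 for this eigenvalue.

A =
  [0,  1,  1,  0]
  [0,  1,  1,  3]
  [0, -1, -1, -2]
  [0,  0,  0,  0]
A Jordan chain for λ = 0 of length 3:
v_1 = (1, 1, -1, 0)ᵀ
v_2 = (0, 3, -2, 0)ᵀ
v_3 = (0, 0, 0, 1)ᵀ

Let N = A − (0)·I. We want v_3 with N^3 v_3 = 0 but N^2 v_3 ≠ 0; then v_{j-1} := N · v_j for j = 3, …, 2.

Pick v_3 = (0, 0, 0, 1)ᵀ.
Then v_2 = N · v_3 = (0, 3, -2, 0)ᵀ.
Then v_1 = N · v_2 = (1, 1, -1, 0)ᵀ.

Sanity check: (A − (0)·I) v_1 = (0, 0, 0, 0)ᵀ = 0. ✓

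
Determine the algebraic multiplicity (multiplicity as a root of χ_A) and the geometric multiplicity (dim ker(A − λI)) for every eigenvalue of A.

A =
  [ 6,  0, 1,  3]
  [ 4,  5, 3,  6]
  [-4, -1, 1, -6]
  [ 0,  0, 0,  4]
λ = 4: alg = 4, geom = 2

Step 1 — factor the characteristic polynomial to read off the algebraic multiplicities:
  χ_A(x) = (x - 4)^4

Step 2 — compute geometric multiplicities via the rank-nullity identity g(λ) = n − rank(A − λI):
  rank(A − (4)·I) = 2, so dim ker(A − (4)·I) = n − 2 = 2

Summary:
  λ = 4: algebraic multiplicity = 4, geometric multiplicity = 2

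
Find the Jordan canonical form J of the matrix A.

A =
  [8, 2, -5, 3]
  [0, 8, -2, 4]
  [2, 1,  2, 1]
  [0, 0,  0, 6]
J_3(6) ⊕ J_1(6)

The characteristic polynomial is
  det(x·I − A) = x^4 - 24*x^3 + 216*x^2 - 864*x + 1296 = (x - 6)^4

Eigenvalues and multiplicities (the geometric multiplicity of λ is n − rank(A − λI), which equals the number of Jordan blocks for λ):
  λ = 6: algebraic multiplicity = 4, geometric multiplicity = 2

Determining the block sizes for each eigenvalue:
  λ = 6: with am = 4 and gm = 2, the partition is not yet determined (e.g. several partitions of 4 into 2 parts exist). Let N = A − (6)·I. Computing rank(N^1) = 2, rank(N^2) = 1, rank(N^3) = 0; the number of blocks of size ≥ j is rank(N^{j−1}) − rank(N^j), giving [2, 1, 1]. So we have 1 block(s) of size 3, 1 block(s) of size 1 → block sizes [3, 1]

Assembling the blocks gives a Jordan form
J =
  [6, 1, 0, 0]
  [0, 6, 1, 0]
  [0, 0, 6, 0]
  [0, 0, 0, 6]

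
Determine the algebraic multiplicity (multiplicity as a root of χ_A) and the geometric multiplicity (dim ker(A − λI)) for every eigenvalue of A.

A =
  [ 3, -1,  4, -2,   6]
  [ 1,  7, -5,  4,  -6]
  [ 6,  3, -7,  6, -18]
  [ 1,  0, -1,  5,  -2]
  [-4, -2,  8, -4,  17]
λ = 5: alg = 5, geom = 3

Step 1 — factor the characteristic polynomial to read off the algebraic multiplicities:
  χ_A(x) = (x - 5)^5

Step 2 — compute geometric multiplicities via the rank-nullity identity g(λ) = n − rank(A − λI):
  rank(A − (5)·I) = 2, so dim ker(A − (5)·I) = n − 2 = 3

Summary:
  λ = 5: algebraic multiplicity = 5, geometric multiplicity = 3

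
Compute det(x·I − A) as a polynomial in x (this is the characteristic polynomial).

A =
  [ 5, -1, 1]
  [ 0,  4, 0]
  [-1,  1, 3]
x^3 - 12*x^2 + 48*x - 64

Expanding det(x·I − A) (e.g. by cofactor expansion or by noting that A is similar to its Jordan form J, which has the same characteristic polynomial as A) gives
  χ_A(x) = x^3 - 12*x^2 + 48*x - 64
which factors as (x - 4)^3. The eigenvalues (with algebraic multiplicities) are λ = 4 with multiplicity 3.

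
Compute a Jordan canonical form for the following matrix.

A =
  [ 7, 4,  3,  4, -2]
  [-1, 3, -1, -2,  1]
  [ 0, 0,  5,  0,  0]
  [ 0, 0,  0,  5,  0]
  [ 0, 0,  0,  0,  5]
J_3(5) ⊕ J_1(5) ⊕ J_1(5)

The characteristic polynomial is
  det(x·I − A) = x^5 - 25*x^4 + 250*x^3 - 1250*x^2 + 3125*x - 3125 = (x - 5)^5

Eigenvalues and multiplicities (the geometric multiplicity of λ is n − rank(A − λI), which equals the number of Jordan blocks for λ):
  λ = 5: algebraic multiplicity = 5, geometric multiplicity = 3

Determining the block sizes for each eigenvalue:
  λ = 5: with am = 5 and gm = 3, the partition is not yet determined (e.g. several partitions of 5 into 3 parts exist). Let N = A − (5)·I. Computing rank(N^1) = 2, rank(N^2) = 1, rank(N^3) = 0; the number of blocks of size ≥ j is rank(N^{j−1}) − rank(N^j), giving [3, 1, 1]. So we have 1 block(s) of size 3, 2 block(s) of size 1 → block sizes [3, 1, 1]

Assembling the blocks gives a Jordan form
J =
  [5, 1, 0, 0, 0]
  [0, 5, 1, 0, 0]
  [0, 0, 5, 0, 0]
  [0, 0, 0, 5, 0]
  [0, 0, 0, 0, 5]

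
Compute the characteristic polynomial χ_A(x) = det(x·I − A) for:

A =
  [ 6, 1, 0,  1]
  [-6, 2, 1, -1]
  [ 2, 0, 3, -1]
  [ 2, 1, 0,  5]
x^4 - 16*x^3 + 96*x^2 - 256*x + 256

Expanding det(x·I − A) (e.g. by cofactor expansion or by noting that A is similar to its Jordan form J, which has the same characteristic polynomial as A) gives
  χ_A(x) = x^4 - 16*x^3 + 96*x^2 - 256*x + 256
which factors as (x - 4)^4. The eigenvalues (with algebraic multiplicities) are λ = 4 with multiplicity 4.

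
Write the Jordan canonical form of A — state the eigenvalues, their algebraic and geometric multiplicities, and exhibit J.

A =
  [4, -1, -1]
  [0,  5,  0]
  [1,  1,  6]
J_2(5) ⊕ J_1(5)

The characteristic polynomial is
  det(x·I − A) = x^3 - 15*x^2 + 75*x - 125 = (x - 5)^3

Eigenvalues and multiplicities (the geometric multiplicity of λ is n − rank(A − λI), which equals the number of Jordan blocks for λ):
  λ = 5: algebraic multiplicity = 3, geometric multiplicity = 2

Determining the block sizes for each eigenvalue:
  λ = 5: 2 blocks summing to 3 forces exactly one block of size 2 and the rest size 1 → block sizes [2, 1]

Assembling the blocks gives a Jordan form
J =
  [5, 1, 0]
  [0, 5, 0]
  [0, 0, 5]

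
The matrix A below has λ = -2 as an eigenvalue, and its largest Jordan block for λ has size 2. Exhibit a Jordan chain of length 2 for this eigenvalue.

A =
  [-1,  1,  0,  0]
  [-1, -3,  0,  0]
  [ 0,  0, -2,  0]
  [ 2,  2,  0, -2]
A Jordan chain for λ = -2 of length 2:
v_1 = (1, -1, 0, 2)ᵀ
v_2 = (1, 0, 0, 0)ᵀ

Let N = A − (-2)·I. We want v_2 with N^2 v_2 = 0 but N^1 v_2 ≠ 0; then v_{j-1} := N · v_j for j = 2, …, 2.

Pick v_2 = (1, 0, 0, 0)ᵀ.
Then v_1 = N · v_2 = (1, -1, 0, 2)ᵀ.

Sanity check: (A − (-2)·I) v_1 = (0, 0, 0, 0)ᵀ = 0. ✓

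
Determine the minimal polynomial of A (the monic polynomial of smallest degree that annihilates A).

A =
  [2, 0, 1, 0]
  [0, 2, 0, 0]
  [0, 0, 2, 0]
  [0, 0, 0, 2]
x^2 - 4*x + 4

The characteristic polynomial is χ_A(x) = (x - 2)^4, so the eigenvalues are known. The minimal polynomial is
  m_A(x) = Π_λ (x − λ)^{k_λ}
where k_λ is the size of the *largest* Jordan block for λ (equivalently, the smallest k with (A − λI)^k v = 0 for every generalised eigenvector v of λ).

  λ = 2: largest Jordan block has size 2, contributing (x − 2)^2

So m_A(x) = (x - 2)^2 = x^2 - 4*x + 4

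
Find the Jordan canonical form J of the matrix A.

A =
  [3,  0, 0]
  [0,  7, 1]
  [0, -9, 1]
J_1(3) ⊕ J_2(4)

The characteristic polynomial is
  det(x·I − A) = x^3 - 11*x^2 + 40*x - 48 = (x - 4)^2*(x - 3)

Eigenvalues and multiplicities (the geometric multiplicity of λ is n − rank(A − λI), which equals the number of Jordan blocks for λ):
  λ = 3: algebraic multiplicity = 1, geometric multiplicity = 1
  λ = 4: algebraic multiplicity = 2, geometric multiplicity = 1

Determining the block sizes for each eigenvalue:
  λ = 3: one block (gm = 1), so the single block has size am = 1 → block sizes [1]
  λ = 4: one block (gm = 1), so the single block has size am = 2 → block sizes [2]

Assembling the blocks gives a Jordan form
J =
  [3, 0, 0]
  [0, 4, 1]
  [0, 0, 4]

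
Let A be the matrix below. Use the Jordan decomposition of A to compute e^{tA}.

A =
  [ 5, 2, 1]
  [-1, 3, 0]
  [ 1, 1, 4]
e^{tA} =
  [t*exp(4*t) + exp(4*t), t^2*exp(4*t)/2 + 2*t*exp(4*t), t^2*exp(4*t)/2 + t*exp(4*t)]
  [-t*exp(4*t), -t^2*exp(4*t)/2 - t*exp(4*t) + exp(4*t), -t^2*exp(4*t)/2]
  [t*exp(4*t), t^2*exp(4*t)/2 + t*exp(4*t), t^2*exp(4*t)/2 + exp(4*t)]

Strategy: write A = P · J · P⁻¹ where J is a Jordan canonical form, so e^{tA} = P · e^{tJ} · P⁻¹, and e^{tJ} can be computed block-by-block.

A has Jordan form
J =
  [4, 1, 0]
  [0, 4, 1]
  [0, 0, 4]
(up to reordering of blocks).

Per-block formulas:
  For a 3×3 Jordan block J_3(4): exp(t · J_3(4)) = e^(4t)·(I + t·N + (t^2/2)·N^2), where N is the 3×3 nilpotent shift.

After assembling e^{tJ} and conjugating by P, we get:

e^{tA} =
  [t*exp(4*t) + exp(4*t), t^2*exp(4*t)/2 + 2*t*exp(4*t), t^2*exp(4*t)/2 + t*exp(4*t)]
  [-t*exp(4*t), -t^2*exp(4*t)/2 - t*exp(4*t) + exp(4*t), -t^2*exp(4*t)/2]
  [t*exp(4*t), t^2*exp(4*t)/2 + t*exp(4*t), t^2*exp(4*t)/2 + exp(4*t)]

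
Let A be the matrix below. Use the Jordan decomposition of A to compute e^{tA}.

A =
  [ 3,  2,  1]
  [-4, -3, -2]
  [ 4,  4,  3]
e^{tA} =
  [2*t*exp(t) + exp(t), 2*t*exp(t), t*exp(t)]
  [-4*t*exp(t), -4*t*exp(t) + exp(t), -2*t*exp(t)]
  [4*t*exp(t), 4*t*exp(t), 2*t*exp(t) + exp(t)]

Strategy: write A = P · J · P⁻¹ where J is a Jordan canonical form, so e^{tA} = P · e^{tJ} · P⁻¹, and e^{tJ} can be computed block-by-block.

A has Jordan form
J =
  [1, 1, 0]
  [0, 1, 0]
  [0, 0, 1]
(up to reordering of blocks).

Per-block formulas:
  For a 1×1 block at λ = 1: exp(t · [1]) = [e^(1t)].
  For a 2×2 Jordan block J_2(1): exp(t · J_2(1)) = e^(1t)·(I + t·N), where N is the 2×2 nilpotent shift.

After assembling e^{tJ} and conjugating by P, we get:

e^{tA} =
  [2*t*exp(t) + exp(t), 2*t*exp(t), t*exp(t)]
  [-4*t*exp(t), -4*t*exp(t) + exp(t), -2*t*exp(t)]
  [4*t*exp(t), 4*t*exp(t), 2*t*exp(t) + exp(t)]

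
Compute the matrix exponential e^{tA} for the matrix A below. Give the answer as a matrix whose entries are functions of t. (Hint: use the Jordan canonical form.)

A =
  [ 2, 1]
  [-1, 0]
e^{tA} =
  [t*exp(t) + exp(t), t*exp(t)]
  [-t*exp(t), -t*exp(t) + exp(t)]

Strategy: write A = P · J · P⁻¹ where J is a Jordan canonical form, so e^{tA} = P · e^{tJ} · P⁻¹, and e^{tJ} can be computed block-by-block.

A has Jordan form
J =
  [1, 1]
  [0, 1]
(up to reordering of blocks).

Per-block formulas:
  For a 2×2 Jordan block J_2(1): exp(t · J_2(1)) = e^(1t)·(I + t·N), where N is the 2×2 nilpotent shift.

After assembling e^{tJ} and conjugating by P, we get:

e^{tA} =
  [t*exp(t) + exp(t), t*exp(t)]
  [-t*exp(t), -t*exp(t) + exp(t)]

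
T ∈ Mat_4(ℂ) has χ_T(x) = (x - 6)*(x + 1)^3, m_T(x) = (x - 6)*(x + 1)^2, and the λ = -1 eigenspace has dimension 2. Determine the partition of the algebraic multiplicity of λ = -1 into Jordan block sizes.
Block sizes for λ = -1: [2, 1]

Step 1 — from the characteristic polynomial, algebraic multiplicity of λ = -1 is 3. From dim ker(T − (-1)·I) = 2, there are exactly 2 Jordan blocks for λ = -1.
Step 2 — from the minimal polynomial, the factor (x + 1)^2 tells us the largest block for λ = -1 has size 2.
Step 3 — with total size 3, 2 blocks, and largest block 2, the block sizes (in nonincreasing order) are [2, 1].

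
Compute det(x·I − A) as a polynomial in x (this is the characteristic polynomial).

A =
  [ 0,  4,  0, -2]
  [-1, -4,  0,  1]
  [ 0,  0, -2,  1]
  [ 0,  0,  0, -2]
x^4 + 8*x^3 + 24*x^2 + 32*x + 16

Expanding det(x·I − A) (e.g. by cofactor expansion or by noting that A is similar to its Jordan form J, which has the same characteristic polynomial as A) gives
  χ_A(x) = x^4 + 8*x^3 + 24*x^2 + 32*x + 16
which factors as (x + 2)^4. The eigenvalues (with algebraic multiplicities) are λ = -2 with multiplicity 4.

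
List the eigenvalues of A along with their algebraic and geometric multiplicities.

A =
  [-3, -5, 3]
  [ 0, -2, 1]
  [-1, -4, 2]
λ = -1: alg = 3, geom = 1

Step 1 — factor the characteristic polynomial to read off the algebraic multiplicities:
  χ_A(x) = (x + 1)^3

Step 2 — compute geometric multiplicities via the rank-nullity identity g(λ) = n − rank(A − λI):
  rank(A − (-1)·I) = 2, so dim ker(A − (-1)·I) = n − 2 = 1

Summary:
  λ = -1: algebraic multiplicity = 3, geometric multiplicity = 1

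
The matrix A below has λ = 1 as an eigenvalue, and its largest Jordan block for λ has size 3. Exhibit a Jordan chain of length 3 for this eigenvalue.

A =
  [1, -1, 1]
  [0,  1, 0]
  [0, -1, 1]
A Jordan chain for λ = 1 of length 3:
v_1 = (-1, 0, 0)ᵀ
v_2 = (-1, 0, -1)ᵀ
v_3 = (0, 1, 0)ᵀ

Let N = A − (1)·I. We want v_3 with N^3 v_3 = 0 but N^2 v_3 ≠ 0; then v_{j-1} := N · v_j for j = 3, …, 2.

Pick v_3 = (0, 1, 0)ᵀ.
Then v_2 = N · v_3 = (-1, 0, -1)ᵀ.
Then v_1 = N · v_2 = (-1, 0, 0)ᵀ.

Sanity check: (A − (1)·I) v_1 = (0, 0, 0)ᵀ = 0. ✓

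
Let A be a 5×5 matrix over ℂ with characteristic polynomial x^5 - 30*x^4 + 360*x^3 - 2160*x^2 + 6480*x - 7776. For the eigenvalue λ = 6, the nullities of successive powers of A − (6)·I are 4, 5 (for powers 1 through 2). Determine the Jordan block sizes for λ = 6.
Block sizes for λ = 6: [2, 1, 1, 1]

From the dimensions of kernels of powers, the number of Jordan blocks of size at least j is d_j − d_{j−1} where d_j = dim ker(N^j) (with d_0 = 0). Computing the differences gives [4, 1].
The number of blocks of size exactly k is (#blocks of size ≥ k) − (#blocks of size ≥ k + 1), so the partition is: 3 block(s) of size 1, 1 block(s) of size 2.
In nonincreasing order the block sizes are [2, 1, 1, 1].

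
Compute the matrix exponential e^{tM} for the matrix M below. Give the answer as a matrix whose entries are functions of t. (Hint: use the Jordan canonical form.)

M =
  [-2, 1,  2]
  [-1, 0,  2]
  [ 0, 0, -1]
e^{tM} =
  [-t*exp(-t) + exp(-t), t*exp(-t), 2*t*exp(-t)]
  [-t*exp(-t), t*exp(-t) + exp(-t), 2*t*exp(-t)]
  [0, 0, exp(-t)]

Strategy: write M = P · J · P⁻¹ where J is a Jordan canonical form, so e^{tM} = P · e^{tJ} · P⁻¹, and e^{tJ} can be computed block-by-block.

M has Jordan form
J =
  [-1,  1,  0]
  [ 0, -1,  0]
  [ 0,  0, -1]
(up to reordering of blocks).

Per-block formulas:
  For a 2×2 Jordan block J_2(-1): exp(t · J_2(-1)) = e^(-1t)·(I + t·N), where N is the 2×2 nilpotent shift.
  For a 1×1 block at λ = -1: exp(t · [-1]) = [e^(-1t)].

After assembling e^{tJ} and conjugating by P, we get:

e^{tM} =
  [-t*exp(-t) + exp(-t), t*exp(-t), 2*t*exp(-t)]
  [-t*exp(-t), t*exp(-t) + exp(-t), 2*t*exp(-t)]
  [0, 0, exp(-t)]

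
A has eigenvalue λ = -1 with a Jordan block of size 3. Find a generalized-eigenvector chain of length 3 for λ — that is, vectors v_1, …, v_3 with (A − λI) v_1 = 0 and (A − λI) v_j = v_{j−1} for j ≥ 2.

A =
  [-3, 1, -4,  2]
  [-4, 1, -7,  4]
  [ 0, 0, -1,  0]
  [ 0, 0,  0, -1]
A Jordan chain for λ = -1 of length 3:
v_1 = (1, 2, 0, 0)ᵀ
v_2 = (-4, -7, 0, 0)ᵀ
v_3 = (0, 0, 1, 0)ᵀ

Let N = A − (-1)·I. We want v_3 with N^3 v_3 = 0 but N^2 v_3 ≠ 0; then v_{j-1} := N · v_j for j = 3, …, 2.

Pick v_3 = (0, 0, 1, 0)ᵀ.
Then v_2 = N · v_3 = (-4, -7, 0, 0)ᵀ.
Then v_1 = N · v_2 = (1, 2, 0, 0)ᵀ.

Sanity check: (A − (-1)·I) v_1 = (0, 0, 0, 0)ᵀ = 0. ✓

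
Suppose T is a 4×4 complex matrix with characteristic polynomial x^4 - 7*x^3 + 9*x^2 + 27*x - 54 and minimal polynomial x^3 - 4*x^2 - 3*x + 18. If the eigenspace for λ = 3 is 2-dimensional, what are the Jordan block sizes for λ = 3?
Block sizes for λ = 3: [2, 1]

Step 1 — from the characteristic polynomial, algebraic multiplicity of λ = 3 is 3. From dim ker(T − (3)·I) = 2, there are exactly 2 Jordan blocks for λ = 3.
Step 2 — from the minimal polynomial, the factor (x − 3)^2 tells us the largest block for λ = 3 has size 2.
Step 3 — with total size 3, 2 blocks, and largest block 2, the block sizes (in nonincreasing order) are [2, 1].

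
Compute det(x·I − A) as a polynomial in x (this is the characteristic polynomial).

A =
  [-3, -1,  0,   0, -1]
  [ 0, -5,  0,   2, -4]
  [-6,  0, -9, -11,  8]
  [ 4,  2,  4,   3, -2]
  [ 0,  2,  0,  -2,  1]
x^5 + 13*x^4 + 66*x^3 + 162*x^2 + 189*x + 81

Expanding det(x·I − A) (e.g. by cofactor expansion or by noting that A is similar to its Jordan form J, which has the same characteristic polynomial as A) gives
  χ_A(x) = x^5 + 13*x^4 + 66*x^3 + 162*x^2 + 189*x + 81
which factors as (x + 1)*(x + 3)^4. The eigenvalues (with algebraic multiplicities) are λ = -3 with multiplicity 4, λ = -1 with multiplicity 1.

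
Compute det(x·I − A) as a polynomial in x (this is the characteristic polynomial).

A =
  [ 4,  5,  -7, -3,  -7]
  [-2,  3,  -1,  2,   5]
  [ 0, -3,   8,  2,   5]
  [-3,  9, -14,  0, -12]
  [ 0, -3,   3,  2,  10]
x^5 - 25*x^4 + 250*x^3 - 1250*x^2 + 3125*x - 3125

Expanding det(x·I − A) (e.g. by cofactor expansion or by noting that A is similar to its Jordan form J, which has the same characteristic polynomial as A) gives
  χ_A(x) = x^5 - 25*x^4 + 250*x^3 - 1250*x^2 + 3125*x - 3125
which factors as (x - 5)^5. The eigenvalues (with algebraic multiplicities) are λ = 5 with multiplicity 5.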